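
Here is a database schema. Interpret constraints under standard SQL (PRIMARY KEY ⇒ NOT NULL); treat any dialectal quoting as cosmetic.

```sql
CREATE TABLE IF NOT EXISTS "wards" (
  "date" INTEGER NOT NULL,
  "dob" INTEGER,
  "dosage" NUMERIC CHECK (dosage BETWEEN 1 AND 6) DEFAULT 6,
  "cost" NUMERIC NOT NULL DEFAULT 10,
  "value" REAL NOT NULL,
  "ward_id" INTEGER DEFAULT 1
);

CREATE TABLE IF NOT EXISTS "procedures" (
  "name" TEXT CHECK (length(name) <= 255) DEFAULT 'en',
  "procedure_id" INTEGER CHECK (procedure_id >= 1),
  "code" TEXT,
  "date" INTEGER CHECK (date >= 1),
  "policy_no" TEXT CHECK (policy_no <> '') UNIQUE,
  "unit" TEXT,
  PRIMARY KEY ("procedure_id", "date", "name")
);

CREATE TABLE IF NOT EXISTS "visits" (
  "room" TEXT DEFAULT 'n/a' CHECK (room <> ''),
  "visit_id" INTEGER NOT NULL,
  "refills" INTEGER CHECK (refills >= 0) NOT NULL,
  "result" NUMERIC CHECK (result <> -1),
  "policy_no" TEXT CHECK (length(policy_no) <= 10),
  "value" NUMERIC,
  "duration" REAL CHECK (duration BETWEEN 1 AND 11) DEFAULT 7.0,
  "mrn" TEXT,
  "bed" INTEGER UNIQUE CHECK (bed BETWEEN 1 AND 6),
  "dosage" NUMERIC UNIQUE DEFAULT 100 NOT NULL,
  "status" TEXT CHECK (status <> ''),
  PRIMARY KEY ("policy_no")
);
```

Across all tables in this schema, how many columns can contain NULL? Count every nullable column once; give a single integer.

wards: 3 nullable (dob, dosage, ward_id — PK none and explicit NOT NULL columns excluded).
procedures: 3 nullable (code, policy_no, unit — PK (procedure_id, date, name) and explicit NOT NULL columns excluded).
visits: 7 nullable (room, result, value, duration, mrn, bed, status — PK (policy_no) and explicit NOT NULL columns excluded).
Total: 3 + 3 + 7 = 13.

13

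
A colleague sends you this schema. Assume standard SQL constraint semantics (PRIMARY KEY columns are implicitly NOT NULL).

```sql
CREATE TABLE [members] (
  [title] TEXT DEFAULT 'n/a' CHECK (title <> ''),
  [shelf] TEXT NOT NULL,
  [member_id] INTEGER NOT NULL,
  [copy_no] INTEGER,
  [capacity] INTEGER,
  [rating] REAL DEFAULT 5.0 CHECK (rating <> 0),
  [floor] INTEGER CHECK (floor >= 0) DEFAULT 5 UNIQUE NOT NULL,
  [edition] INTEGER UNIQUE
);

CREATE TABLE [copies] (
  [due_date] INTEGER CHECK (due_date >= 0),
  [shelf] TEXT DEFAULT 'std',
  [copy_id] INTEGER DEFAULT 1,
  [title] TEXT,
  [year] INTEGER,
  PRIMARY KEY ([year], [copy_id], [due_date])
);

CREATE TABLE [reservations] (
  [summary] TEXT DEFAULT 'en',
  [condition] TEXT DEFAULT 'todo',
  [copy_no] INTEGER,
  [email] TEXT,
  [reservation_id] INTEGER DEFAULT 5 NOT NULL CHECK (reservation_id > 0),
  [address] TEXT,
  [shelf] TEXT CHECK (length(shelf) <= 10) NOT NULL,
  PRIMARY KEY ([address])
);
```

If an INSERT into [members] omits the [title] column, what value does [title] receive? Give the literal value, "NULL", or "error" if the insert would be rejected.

title has an explicit DEFAULT 'n/a'.
When the column is omitted from an INSERT, that default is used.

'n/a'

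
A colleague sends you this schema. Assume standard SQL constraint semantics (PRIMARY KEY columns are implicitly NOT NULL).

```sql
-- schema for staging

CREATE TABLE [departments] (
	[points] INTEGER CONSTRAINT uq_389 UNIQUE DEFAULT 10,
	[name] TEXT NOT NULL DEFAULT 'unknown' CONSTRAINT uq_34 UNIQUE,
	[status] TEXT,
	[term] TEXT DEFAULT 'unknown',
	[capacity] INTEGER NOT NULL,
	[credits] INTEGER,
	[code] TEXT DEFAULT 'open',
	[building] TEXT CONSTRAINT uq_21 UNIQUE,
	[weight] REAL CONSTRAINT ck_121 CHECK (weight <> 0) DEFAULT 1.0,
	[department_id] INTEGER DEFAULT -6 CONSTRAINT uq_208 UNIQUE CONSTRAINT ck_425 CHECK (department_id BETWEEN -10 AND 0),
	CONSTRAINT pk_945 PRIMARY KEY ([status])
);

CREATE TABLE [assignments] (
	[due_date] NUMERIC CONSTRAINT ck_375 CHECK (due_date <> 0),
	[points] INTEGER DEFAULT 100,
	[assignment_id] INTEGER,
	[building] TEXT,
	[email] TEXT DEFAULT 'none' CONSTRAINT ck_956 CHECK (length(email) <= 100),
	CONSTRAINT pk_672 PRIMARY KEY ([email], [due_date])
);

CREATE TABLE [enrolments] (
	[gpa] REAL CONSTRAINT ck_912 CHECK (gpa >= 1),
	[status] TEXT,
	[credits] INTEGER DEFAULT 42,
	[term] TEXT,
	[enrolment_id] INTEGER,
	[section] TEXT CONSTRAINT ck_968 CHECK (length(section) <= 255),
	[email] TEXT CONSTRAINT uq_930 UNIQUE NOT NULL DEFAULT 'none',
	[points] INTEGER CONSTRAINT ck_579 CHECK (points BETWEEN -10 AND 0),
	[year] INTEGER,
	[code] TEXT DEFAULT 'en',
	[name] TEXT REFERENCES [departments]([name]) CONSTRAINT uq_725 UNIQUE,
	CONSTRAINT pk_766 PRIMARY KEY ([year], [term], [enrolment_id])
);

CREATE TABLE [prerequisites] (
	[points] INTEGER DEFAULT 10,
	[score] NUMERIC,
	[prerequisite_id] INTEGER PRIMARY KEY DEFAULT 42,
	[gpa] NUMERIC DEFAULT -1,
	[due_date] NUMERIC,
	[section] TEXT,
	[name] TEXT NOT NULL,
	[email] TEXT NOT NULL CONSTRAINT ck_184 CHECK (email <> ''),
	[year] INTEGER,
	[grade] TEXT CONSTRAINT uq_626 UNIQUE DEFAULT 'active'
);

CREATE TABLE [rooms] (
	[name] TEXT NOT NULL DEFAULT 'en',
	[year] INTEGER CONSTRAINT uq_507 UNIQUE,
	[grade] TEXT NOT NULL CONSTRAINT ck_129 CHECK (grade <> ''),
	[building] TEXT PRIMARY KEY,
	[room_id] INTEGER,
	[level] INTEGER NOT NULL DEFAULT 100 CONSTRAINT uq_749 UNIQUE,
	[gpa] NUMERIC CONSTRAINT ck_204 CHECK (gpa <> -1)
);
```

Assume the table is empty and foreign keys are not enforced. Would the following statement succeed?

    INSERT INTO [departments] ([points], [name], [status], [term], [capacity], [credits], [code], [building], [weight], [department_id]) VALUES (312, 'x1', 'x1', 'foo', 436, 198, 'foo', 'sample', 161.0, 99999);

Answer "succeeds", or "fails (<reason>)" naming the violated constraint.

fails (CHECK on department_id)

The value 99999 for department_id violates CHECK (department_id BETWEEN -10 AND 0).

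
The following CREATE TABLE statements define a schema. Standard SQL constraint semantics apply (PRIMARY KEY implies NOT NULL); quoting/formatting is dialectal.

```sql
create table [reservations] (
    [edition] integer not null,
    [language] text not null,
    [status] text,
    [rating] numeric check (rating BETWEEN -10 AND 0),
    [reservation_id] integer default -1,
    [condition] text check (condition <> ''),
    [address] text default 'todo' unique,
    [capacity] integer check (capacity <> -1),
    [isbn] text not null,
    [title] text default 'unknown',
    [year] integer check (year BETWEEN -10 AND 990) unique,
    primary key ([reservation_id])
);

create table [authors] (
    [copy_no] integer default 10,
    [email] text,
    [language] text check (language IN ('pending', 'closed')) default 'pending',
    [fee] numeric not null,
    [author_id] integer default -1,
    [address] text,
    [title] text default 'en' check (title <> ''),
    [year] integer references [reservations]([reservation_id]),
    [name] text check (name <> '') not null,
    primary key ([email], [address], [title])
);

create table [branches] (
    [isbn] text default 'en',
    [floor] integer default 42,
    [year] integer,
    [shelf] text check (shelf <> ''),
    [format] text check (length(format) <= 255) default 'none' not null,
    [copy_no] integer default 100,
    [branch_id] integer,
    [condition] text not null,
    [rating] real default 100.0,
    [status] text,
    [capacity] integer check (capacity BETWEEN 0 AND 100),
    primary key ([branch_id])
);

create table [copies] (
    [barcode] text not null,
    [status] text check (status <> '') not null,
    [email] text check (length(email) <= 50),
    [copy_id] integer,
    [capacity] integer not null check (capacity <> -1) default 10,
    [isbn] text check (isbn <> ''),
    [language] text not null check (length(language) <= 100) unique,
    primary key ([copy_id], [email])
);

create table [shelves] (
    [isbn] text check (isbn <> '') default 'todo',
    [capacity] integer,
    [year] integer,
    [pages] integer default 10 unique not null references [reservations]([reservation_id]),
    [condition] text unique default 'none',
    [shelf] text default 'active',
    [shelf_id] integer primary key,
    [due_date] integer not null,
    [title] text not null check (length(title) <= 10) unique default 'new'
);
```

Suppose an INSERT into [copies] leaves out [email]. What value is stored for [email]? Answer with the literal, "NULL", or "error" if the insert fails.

error

email has no DEFAULT clause.
Omitting it would insert NULL, but it is part of the PRIMARY KEY, so the INSERT fails.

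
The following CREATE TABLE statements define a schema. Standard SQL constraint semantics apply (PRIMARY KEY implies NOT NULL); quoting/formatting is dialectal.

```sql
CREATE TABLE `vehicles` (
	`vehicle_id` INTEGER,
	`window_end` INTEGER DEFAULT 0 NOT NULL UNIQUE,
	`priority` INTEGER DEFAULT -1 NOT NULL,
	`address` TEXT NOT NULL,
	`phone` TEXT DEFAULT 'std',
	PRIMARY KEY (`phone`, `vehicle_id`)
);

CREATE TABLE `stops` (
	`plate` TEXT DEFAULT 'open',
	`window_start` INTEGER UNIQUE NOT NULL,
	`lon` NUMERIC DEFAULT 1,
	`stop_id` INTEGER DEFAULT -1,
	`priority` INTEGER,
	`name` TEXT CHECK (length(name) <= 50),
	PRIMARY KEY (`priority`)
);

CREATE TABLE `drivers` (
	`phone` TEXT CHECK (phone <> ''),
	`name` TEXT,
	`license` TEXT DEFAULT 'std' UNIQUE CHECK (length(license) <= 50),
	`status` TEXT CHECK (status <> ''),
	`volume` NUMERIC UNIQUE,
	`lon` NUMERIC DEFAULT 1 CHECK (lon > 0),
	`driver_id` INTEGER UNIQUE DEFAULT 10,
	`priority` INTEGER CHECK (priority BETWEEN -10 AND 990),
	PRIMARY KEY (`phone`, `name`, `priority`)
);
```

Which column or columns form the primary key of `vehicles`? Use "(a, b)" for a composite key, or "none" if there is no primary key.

(phone, vehicle_id)

A table-level PRIMARY KEY clause names 2 columns: phone, vehicle_id.
This is a composite key — the combination is unique, not each column individually.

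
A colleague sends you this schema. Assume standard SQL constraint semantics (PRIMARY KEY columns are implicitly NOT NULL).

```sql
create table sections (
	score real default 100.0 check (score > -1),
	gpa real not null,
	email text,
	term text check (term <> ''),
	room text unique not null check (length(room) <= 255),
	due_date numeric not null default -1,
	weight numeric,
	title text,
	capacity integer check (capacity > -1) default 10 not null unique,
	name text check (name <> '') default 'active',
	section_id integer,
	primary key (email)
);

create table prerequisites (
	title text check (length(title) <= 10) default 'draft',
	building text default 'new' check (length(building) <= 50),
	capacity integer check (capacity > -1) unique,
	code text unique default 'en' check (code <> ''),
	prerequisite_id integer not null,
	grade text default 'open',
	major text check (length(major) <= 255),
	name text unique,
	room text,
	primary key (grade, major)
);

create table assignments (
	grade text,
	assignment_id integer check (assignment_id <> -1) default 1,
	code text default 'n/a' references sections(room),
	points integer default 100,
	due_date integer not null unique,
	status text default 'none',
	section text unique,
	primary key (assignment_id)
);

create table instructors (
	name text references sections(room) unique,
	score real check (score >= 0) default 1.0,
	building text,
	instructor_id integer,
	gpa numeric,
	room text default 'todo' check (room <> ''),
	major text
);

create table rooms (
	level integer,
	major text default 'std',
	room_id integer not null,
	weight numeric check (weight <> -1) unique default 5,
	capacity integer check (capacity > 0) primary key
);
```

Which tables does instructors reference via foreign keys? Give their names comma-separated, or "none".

sections

- name REFERENCES sections(room).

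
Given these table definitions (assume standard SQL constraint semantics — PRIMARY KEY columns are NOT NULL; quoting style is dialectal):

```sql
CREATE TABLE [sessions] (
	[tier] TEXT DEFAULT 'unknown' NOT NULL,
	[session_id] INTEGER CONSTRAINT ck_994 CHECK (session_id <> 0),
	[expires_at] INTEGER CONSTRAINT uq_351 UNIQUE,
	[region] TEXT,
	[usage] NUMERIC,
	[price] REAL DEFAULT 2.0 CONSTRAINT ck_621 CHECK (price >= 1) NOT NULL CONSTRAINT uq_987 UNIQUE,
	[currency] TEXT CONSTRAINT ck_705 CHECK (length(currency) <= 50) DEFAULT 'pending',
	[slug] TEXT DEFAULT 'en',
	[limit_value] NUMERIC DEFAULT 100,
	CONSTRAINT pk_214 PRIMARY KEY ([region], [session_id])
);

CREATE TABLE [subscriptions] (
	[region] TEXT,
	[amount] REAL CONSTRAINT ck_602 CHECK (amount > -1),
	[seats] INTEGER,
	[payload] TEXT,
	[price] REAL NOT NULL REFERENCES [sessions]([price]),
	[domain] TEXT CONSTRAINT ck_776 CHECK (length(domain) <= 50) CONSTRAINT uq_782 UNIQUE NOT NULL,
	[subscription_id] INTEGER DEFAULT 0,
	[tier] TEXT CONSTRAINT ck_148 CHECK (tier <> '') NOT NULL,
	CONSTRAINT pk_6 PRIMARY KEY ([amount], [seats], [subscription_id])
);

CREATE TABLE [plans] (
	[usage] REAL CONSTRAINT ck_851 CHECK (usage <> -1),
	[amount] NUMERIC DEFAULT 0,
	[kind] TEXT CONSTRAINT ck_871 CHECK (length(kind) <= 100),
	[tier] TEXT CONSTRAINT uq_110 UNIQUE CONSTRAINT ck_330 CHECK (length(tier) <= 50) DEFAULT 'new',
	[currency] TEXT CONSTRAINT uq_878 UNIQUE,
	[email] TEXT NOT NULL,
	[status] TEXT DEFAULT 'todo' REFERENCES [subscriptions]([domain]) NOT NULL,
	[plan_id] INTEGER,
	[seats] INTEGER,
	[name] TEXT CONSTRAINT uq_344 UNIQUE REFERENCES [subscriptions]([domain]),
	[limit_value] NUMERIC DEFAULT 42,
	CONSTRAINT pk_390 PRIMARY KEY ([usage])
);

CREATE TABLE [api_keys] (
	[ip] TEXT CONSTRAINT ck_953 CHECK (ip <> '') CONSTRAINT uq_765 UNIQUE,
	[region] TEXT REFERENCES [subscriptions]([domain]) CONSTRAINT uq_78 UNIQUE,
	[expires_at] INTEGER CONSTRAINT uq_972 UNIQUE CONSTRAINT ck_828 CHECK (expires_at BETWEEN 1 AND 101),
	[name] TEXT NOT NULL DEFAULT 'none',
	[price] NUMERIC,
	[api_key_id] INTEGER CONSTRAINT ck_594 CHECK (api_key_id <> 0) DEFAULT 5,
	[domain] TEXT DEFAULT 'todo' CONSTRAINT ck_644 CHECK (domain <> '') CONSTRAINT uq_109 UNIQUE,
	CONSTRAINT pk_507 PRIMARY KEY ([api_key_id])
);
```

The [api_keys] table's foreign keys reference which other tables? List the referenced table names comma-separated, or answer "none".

- region REFERENCES subscriptions(domain).

subscriptions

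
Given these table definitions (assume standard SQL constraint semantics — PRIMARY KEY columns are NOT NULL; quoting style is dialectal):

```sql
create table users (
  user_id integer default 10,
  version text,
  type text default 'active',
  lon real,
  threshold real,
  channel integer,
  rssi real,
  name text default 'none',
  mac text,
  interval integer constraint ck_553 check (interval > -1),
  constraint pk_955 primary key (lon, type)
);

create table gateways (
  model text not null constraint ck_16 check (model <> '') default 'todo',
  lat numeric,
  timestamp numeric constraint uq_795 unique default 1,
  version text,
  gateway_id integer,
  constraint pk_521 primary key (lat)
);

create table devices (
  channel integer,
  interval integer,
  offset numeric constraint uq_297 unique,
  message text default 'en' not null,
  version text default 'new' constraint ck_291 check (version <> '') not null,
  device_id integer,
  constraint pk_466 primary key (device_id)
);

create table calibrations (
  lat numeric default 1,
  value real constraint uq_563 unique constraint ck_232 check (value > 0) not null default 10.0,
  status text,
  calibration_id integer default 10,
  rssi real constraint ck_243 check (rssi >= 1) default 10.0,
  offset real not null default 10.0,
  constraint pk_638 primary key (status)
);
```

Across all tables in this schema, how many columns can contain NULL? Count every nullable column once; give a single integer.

17

users: 8 nullable (user_id, version, threshold, channel, rssi, name, mac, interval — PK (lon, type) and explicit NOT NULL columns excluded).
gateways: 3 nullable (timestamp, version, gateway_id — PK (lat) and explicit NOT NULL columns excluded).
devices: 3 nullable (channel, interval, offset — PK (device_id) and explicit NOT NULL columns excluded).
calibrations: 3 nullable (lat, calibration_id, rssi — PK (status) and explicit NOT NULL columns excluded).
Total: 8 + 3 + 3 + 3 = 17.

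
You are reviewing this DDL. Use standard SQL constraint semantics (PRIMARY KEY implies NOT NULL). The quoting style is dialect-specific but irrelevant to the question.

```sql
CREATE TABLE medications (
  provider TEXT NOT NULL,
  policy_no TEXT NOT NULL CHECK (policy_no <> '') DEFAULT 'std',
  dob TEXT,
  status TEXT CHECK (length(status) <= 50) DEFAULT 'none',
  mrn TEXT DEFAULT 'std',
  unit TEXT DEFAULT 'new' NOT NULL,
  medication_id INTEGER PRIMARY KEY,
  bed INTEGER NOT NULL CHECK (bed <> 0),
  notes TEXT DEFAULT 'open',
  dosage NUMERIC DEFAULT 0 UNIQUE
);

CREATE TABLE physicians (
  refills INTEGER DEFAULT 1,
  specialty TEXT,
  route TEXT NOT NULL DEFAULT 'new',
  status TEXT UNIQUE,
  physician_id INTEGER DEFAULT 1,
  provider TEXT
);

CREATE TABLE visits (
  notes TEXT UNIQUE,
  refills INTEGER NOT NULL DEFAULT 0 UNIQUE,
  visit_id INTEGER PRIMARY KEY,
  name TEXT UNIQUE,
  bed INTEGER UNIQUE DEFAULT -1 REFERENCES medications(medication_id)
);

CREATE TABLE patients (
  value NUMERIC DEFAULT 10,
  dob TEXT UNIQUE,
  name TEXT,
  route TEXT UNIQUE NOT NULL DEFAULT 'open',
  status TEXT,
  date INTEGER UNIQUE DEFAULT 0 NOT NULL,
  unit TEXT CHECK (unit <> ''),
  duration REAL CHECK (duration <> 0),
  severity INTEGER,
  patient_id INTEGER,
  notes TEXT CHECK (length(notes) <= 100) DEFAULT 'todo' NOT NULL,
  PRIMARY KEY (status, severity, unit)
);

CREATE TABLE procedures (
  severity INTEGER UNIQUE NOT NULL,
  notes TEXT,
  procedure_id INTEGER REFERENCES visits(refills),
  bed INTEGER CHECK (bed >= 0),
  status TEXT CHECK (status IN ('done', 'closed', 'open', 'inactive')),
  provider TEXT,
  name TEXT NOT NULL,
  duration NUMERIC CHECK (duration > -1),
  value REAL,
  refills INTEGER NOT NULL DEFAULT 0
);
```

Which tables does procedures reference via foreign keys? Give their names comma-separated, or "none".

- procedure_id REFERENCES visits(refills).

visits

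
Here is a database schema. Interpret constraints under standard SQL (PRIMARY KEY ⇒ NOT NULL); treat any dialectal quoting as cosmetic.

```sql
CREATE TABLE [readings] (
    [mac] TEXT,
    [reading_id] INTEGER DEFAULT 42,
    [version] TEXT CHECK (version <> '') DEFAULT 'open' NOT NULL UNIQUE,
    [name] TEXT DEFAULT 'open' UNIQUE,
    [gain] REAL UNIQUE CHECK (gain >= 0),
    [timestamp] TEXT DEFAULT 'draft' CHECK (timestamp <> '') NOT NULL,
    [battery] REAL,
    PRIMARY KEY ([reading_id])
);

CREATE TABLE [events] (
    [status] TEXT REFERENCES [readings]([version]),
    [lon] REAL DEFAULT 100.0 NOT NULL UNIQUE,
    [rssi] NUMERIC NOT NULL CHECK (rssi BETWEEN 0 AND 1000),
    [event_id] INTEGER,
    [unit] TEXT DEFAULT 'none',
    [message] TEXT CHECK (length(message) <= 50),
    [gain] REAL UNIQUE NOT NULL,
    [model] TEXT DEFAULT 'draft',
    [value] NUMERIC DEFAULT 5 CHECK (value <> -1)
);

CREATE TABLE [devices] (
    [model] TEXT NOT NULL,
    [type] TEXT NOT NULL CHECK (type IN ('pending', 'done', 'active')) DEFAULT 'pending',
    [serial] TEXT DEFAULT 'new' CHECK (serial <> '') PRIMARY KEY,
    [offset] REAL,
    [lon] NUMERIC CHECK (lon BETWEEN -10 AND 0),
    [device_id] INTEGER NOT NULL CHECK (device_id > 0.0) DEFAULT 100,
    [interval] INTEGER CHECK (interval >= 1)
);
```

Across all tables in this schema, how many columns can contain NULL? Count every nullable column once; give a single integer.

readings: 4 nullable (mac, name, gain, battery — PK (reading_id) and explicit NOT NULL columns excluded).
events: 6 nullable (status, event_id, unit, message, model, value — PK none and explicit NOT NULL columns excluded).
devices: 3 nullable (offset, lon, interval — PK (serial) and explicit NOT NULL columns excluded).
Total: 4 + 6 + 3 = 13.

13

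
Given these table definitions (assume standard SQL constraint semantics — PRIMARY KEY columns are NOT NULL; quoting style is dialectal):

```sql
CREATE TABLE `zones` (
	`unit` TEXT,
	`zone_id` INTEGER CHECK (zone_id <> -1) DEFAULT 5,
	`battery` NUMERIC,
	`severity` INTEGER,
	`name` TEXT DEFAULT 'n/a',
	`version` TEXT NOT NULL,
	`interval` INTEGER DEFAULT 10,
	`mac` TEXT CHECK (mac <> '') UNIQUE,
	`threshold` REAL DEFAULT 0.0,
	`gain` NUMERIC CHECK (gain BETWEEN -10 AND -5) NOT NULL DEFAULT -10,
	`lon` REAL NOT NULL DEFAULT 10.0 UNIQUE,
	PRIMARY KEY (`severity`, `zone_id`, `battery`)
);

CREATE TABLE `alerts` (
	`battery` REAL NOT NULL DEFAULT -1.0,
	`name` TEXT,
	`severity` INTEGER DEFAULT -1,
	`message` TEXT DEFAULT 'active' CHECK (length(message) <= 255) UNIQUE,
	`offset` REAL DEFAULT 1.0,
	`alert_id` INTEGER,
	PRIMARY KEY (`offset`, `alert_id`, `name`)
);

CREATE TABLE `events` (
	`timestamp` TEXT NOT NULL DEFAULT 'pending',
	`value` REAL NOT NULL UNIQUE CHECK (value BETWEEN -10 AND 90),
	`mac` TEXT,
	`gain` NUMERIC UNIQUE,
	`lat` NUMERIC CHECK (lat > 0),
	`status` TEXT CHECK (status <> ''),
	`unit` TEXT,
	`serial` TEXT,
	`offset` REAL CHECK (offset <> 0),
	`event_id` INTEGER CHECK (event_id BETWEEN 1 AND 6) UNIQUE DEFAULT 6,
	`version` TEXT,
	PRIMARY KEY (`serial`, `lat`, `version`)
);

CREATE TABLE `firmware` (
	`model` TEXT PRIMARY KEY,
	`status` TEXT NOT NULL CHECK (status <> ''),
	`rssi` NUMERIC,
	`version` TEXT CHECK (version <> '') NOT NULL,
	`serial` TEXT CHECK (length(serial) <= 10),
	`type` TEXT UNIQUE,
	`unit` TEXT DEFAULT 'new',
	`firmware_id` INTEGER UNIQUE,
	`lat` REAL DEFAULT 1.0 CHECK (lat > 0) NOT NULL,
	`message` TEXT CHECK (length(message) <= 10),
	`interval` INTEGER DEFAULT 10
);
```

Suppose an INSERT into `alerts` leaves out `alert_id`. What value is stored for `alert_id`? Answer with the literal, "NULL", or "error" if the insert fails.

alert_id has no DEFAULT clause.
Omitting it would insert NULL, but it is part of the PRIMARY KEY, so the INSERT fails.

error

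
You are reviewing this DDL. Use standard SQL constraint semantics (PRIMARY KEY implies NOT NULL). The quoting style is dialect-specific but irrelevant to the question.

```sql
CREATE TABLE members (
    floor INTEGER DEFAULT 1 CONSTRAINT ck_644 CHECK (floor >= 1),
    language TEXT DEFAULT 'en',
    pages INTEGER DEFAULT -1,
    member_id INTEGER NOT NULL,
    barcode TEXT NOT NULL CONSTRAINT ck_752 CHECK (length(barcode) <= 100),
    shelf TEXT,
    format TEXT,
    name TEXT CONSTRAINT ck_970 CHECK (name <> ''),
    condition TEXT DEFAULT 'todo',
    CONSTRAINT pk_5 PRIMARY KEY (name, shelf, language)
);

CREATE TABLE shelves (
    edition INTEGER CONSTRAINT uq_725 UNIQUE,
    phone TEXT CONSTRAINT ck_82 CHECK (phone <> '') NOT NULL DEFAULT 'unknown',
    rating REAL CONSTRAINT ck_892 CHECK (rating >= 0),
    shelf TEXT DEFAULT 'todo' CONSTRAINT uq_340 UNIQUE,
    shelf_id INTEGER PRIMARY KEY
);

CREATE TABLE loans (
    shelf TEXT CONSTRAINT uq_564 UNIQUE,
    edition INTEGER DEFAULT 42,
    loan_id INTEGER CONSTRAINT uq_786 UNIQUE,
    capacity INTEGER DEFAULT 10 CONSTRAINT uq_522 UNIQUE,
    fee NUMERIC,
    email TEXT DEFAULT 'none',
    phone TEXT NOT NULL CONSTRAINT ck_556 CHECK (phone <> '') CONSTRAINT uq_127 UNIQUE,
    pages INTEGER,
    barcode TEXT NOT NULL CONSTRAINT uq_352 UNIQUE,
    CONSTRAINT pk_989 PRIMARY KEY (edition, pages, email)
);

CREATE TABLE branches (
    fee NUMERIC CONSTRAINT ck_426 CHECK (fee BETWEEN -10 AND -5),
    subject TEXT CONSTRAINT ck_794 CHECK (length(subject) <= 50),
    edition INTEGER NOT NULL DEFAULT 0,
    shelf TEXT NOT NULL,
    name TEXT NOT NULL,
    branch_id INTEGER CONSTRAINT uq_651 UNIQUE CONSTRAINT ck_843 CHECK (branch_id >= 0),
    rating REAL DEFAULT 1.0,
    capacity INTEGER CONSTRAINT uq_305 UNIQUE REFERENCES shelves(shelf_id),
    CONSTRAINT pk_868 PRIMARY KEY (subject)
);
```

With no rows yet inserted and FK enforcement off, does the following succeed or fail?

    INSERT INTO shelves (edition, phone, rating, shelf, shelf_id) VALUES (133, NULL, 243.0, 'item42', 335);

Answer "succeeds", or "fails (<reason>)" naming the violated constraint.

phone is explicitly set to NULL, but phone is declared NOT NULL.

fails (NOT NULL on phone)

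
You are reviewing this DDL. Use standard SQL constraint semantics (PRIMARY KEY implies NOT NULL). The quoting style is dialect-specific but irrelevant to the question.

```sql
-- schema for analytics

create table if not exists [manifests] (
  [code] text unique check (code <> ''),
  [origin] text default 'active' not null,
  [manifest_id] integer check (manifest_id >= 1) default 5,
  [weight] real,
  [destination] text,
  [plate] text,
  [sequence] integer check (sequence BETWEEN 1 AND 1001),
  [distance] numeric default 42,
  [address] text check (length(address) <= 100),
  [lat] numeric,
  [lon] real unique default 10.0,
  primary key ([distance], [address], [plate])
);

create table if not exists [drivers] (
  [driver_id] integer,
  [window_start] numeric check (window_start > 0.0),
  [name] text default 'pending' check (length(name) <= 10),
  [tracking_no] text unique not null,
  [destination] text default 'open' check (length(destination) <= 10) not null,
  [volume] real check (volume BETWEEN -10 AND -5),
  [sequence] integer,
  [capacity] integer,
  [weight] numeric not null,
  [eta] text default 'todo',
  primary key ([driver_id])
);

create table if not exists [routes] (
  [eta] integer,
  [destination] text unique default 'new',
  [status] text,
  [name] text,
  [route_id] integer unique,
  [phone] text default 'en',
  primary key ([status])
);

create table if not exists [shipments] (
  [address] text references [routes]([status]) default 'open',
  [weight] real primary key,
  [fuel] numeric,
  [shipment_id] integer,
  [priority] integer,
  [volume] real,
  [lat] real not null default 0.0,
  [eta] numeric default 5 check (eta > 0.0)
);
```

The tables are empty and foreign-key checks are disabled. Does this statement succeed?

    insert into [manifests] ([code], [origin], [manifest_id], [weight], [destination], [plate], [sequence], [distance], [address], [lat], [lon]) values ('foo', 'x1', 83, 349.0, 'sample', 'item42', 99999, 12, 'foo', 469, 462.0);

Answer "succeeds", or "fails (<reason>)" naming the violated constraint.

The value 99999 for sequence violates CHECK (sequence BETWEEN 1 AND 1001).

fails (CHECK on sequence)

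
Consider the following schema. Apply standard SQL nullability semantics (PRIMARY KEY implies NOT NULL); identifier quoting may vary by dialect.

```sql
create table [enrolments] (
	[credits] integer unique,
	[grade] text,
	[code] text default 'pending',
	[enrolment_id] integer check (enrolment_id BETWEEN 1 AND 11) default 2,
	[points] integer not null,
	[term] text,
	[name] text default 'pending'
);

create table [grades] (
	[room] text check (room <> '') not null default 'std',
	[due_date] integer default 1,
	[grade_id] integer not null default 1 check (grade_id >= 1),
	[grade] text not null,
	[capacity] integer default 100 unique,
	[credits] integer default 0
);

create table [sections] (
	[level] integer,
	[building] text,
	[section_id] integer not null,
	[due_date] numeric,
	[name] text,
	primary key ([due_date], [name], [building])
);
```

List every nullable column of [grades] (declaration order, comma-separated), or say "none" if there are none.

due_date, capacity, credits

- room: declared NOT NULL → not nullable.
- due_date: DEFAULT only fills an omitted column; an explicit NULL is still allowed → nullable.
- grade_id: declared NOT NULL → not nullable.
- grade: declared NOT NULL → not nullable.
- capacity: UNIQUE does not imply NOT NULL → nullable.
- credits: DEFAULT only fills an omitted column; an explicit NULL is still allowed → nullable.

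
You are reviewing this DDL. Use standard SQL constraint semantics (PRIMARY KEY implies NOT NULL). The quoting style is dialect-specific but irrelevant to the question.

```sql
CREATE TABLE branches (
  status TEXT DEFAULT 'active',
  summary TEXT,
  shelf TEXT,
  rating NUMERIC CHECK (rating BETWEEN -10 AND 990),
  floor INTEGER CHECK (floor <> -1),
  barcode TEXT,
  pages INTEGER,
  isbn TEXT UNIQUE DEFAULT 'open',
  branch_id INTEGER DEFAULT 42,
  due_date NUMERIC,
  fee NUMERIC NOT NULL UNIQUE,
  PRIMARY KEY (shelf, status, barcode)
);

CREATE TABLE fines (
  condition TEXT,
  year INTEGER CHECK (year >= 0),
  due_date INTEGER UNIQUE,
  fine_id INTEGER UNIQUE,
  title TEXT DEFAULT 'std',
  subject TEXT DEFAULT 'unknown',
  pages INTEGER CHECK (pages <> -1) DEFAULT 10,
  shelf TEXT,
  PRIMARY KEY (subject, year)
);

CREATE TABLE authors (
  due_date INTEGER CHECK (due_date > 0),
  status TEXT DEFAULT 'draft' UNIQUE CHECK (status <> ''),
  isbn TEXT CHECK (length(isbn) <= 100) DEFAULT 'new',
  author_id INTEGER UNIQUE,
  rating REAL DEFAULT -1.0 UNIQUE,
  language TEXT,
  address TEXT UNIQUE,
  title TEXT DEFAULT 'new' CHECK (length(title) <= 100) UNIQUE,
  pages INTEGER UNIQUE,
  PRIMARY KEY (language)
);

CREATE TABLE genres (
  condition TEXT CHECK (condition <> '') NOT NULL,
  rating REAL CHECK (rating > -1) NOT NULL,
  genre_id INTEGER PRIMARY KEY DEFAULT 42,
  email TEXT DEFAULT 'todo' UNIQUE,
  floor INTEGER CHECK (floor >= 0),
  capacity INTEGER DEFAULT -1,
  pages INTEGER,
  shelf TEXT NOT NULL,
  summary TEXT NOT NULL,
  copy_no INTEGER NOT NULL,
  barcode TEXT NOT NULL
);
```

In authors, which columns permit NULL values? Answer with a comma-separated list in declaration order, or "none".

- due_date: CHECK does not forbid NULL (a CHECK constraint passes when its expression is NULL) → nullable.
- status: CHECK does not forbid NULL (a CHECK constraint passes when its expression is NULL) → nullable.
- isbn: CHECK does not forbid NULL (a CHECK constraint passes when its expression is NULL) → nullable.
- author_id: UNIQUE does not imply NOT NULL → nullable.
- rating: UNIQUE does not imply NOT NULL → nullable.
- language: part of the PRIMARY KEY, which implies NOT NULL → not nullable.
- address: UNIQUE does not imply NOT NULL → nullable.
- title: CHECK does not forbid NULL (a CHECK constraint passes when its expression is NULL) → nullable.
- pages: UNIQUE does not imply NOT NULL → nullable.

due_date, status, isbn, author_id, rating, address, title, pages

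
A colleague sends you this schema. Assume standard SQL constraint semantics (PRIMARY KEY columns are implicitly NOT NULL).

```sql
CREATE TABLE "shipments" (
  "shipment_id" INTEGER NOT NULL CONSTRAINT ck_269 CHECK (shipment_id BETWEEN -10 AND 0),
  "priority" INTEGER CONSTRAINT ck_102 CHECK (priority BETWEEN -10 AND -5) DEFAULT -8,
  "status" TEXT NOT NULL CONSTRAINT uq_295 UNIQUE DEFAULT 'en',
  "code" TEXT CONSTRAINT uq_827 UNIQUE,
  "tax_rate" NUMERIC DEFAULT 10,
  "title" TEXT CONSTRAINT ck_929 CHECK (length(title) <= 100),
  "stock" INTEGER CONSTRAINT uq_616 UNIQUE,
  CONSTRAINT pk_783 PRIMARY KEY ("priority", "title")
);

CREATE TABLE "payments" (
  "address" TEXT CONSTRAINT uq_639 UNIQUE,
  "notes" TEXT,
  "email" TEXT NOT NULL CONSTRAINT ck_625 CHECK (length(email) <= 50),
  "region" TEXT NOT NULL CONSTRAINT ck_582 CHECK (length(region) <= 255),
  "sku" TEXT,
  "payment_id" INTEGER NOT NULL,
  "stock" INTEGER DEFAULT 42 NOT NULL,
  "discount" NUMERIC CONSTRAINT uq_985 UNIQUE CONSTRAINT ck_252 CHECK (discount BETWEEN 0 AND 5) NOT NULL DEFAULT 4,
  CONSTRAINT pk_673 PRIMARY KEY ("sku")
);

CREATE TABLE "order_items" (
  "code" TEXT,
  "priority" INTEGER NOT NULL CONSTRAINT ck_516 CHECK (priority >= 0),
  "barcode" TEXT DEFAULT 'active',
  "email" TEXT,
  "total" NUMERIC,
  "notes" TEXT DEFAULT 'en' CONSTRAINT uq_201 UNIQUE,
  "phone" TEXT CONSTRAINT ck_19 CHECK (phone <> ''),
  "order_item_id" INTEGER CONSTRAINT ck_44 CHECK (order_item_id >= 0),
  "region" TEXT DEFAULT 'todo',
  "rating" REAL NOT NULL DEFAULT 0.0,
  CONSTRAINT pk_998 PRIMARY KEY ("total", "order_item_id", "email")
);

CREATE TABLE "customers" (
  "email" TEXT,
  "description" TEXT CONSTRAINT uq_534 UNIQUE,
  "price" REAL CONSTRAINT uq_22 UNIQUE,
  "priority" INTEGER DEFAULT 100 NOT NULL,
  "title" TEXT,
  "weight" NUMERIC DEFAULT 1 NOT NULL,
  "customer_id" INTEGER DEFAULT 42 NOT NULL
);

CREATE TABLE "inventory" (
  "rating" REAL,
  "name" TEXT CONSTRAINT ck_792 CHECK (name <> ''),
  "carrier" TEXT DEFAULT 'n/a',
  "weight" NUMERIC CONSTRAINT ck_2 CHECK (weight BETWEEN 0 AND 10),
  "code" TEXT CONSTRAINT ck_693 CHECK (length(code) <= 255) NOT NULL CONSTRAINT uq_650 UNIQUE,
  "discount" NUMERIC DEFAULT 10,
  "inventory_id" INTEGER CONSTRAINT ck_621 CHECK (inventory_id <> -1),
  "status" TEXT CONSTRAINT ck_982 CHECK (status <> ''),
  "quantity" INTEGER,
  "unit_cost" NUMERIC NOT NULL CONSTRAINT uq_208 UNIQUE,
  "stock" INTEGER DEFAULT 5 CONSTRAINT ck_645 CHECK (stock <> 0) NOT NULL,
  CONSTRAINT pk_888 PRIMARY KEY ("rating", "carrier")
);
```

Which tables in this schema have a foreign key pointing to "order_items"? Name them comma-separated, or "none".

No REFERENCES clause anywhere in the schema names order_items.

none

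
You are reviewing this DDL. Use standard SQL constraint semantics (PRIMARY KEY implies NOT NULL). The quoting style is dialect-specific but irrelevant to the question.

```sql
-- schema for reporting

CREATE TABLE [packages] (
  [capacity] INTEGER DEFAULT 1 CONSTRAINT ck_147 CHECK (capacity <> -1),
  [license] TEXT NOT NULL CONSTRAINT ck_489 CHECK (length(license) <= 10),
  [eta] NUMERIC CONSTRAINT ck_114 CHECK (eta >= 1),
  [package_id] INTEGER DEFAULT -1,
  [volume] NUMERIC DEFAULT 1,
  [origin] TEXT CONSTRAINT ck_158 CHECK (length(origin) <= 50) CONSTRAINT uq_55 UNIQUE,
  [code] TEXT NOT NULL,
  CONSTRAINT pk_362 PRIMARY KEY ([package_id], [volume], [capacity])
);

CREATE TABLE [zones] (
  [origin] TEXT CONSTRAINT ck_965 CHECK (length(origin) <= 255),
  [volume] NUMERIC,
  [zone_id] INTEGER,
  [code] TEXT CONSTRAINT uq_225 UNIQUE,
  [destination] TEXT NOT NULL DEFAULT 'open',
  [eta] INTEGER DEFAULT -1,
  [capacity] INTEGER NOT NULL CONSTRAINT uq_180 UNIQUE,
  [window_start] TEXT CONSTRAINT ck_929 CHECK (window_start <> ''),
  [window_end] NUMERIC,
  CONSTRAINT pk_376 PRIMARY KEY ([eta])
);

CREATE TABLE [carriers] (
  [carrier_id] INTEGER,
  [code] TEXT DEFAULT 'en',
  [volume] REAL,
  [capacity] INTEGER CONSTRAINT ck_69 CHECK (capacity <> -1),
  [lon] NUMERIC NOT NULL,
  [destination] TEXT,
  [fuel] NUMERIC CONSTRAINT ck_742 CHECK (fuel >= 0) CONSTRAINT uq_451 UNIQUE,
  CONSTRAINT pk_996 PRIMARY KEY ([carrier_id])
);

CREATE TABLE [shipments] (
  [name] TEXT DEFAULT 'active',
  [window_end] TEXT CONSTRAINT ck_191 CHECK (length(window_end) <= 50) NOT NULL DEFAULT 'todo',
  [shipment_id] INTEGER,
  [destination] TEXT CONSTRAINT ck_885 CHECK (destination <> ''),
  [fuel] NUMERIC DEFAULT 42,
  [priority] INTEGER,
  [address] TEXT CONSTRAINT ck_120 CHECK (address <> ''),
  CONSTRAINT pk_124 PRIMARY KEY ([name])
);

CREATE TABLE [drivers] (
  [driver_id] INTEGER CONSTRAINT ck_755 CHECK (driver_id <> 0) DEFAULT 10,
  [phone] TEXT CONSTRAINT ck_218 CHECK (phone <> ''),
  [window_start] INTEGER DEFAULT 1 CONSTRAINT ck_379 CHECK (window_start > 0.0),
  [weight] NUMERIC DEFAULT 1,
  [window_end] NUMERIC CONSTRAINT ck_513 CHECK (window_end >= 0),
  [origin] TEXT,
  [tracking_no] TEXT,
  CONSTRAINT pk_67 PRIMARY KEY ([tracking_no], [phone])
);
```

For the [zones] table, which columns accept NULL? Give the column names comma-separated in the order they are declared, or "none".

- origin: CHECK does not forbid NULL (a CHECK constraint passes when its expression is NULL) → nullable.
- volume: no NOT NULL constraint applies → nullable.
- zone_id: no NOT NULL constraint applies → nullable.
- code: UNIQUE does not imply NOT NULL → nullable.
- destination: declared NOT NULL → not nullable.
- eta: part of the PRIMARY KEY, which implies NOT NULL → not nullable.
- capacity: declared NOT NULL → not nullable.
- window_start: CHECK does not forbid NULL (a CHECK constraint passes when its expression is NULL) → nullable.
- window_end: no NOT NULL constraint applies → nullable.

origin, volume, zone_id, code, window_start, window_end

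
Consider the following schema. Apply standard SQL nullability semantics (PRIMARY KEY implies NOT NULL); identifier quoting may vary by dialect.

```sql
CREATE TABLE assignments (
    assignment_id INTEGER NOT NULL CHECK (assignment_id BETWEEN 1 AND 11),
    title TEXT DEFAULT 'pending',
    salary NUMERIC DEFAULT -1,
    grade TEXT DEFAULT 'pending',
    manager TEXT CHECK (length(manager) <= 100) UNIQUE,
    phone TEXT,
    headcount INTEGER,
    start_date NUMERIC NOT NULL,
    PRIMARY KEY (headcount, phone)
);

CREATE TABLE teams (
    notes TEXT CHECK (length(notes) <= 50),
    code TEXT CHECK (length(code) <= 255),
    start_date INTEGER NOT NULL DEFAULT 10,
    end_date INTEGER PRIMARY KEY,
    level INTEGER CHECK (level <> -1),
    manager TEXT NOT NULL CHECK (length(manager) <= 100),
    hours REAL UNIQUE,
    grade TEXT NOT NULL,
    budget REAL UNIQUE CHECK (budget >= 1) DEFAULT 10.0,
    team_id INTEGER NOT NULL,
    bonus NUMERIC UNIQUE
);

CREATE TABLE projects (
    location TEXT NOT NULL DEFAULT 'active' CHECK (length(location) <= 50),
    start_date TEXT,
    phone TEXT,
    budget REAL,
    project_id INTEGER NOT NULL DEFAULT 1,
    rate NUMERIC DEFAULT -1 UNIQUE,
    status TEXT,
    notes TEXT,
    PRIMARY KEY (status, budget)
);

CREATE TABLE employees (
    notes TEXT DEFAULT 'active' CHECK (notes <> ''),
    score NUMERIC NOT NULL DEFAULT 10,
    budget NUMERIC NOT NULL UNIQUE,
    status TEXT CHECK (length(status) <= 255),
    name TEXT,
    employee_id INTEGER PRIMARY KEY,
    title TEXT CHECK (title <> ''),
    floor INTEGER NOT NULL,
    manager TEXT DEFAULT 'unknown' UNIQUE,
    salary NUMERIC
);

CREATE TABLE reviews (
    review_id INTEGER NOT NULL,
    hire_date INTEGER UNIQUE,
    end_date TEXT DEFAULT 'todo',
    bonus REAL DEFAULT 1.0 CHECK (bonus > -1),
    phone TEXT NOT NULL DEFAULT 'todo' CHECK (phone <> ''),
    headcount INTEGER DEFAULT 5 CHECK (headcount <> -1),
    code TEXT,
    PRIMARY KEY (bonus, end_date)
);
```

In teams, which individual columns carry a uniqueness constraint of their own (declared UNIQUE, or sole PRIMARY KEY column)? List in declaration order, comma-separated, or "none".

end_date, hours, budget, bonus

- notes: no UNIQUE or single-column PK constraint.
- code: no UNIQUE or single-column PK constraint.
- start_date: no UNIQUE or single-column PK constraint.
- end_date: single-column PRIMARY KEY → unique.
- level: no UNIQUE or single-column PK constraint.
- manager: no UNIQUE or single-column PK constraint.
- hours: declared UNIQUE → unique.
- grade: no UNIQUE or single-column PK constraint.
- budget: declared UNIQUE → unique.
- team_id: no UNIQUE or single-column PK constraint.
- bonus: declared UNIQUE → unique.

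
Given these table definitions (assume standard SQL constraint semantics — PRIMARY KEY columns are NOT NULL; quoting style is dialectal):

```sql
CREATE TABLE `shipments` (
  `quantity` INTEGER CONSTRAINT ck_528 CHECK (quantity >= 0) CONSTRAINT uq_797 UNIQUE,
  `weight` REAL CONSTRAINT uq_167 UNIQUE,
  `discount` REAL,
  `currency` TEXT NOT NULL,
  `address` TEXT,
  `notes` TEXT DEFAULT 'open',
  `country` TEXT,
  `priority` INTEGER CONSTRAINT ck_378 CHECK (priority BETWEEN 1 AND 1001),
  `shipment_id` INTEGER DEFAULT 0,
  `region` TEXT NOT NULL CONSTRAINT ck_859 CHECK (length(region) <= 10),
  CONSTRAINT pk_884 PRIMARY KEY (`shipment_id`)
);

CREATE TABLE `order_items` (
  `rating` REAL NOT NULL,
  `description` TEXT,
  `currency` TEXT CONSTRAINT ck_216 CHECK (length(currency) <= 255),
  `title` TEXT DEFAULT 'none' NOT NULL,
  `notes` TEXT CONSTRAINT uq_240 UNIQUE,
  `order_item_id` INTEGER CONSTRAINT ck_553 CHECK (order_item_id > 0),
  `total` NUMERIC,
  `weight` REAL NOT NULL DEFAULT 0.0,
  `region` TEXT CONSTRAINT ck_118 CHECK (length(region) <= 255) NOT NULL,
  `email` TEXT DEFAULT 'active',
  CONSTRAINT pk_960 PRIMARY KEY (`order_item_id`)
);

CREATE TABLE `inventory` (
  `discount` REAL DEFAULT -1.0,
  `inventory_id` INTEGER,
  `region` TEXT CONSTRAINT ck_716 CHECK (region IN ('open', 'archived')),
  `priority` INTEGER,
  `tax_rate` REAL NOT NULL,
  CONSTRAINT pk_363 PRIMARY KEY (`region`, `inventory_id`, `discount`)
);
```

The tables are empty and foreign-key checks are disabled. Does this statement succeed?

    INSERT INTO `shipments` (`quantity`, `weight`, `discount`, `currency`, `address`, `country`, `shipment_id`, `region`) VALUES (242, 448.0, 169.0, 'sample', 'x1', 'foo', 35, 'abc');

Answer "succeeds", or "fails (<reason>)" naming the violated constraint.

NOT NULL columns: currency is supplied; region is supplied; shipment_id is supplied.
CHECK constraints: 242 satisfies (quantity >= 0); 'abc' satisfies (length(region) <= 10).
No constraint is violated.

succeeds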